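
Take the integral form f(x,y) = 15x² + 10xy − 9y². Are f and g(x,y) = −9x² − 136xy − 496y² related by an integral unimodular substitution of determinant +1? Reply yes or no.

D₁ = 640, D₂ = 640
river cycle of f (length 8): (-9, 8, 16), (16, 24, -1), (-1, 24, 16), (16, 8, -9), (-9, 10, 15), (15, 20, -4), (-4, 20, 15), (15, 10, -9)
river cycle of g (length 8): (-9, 8, 16), (16, 24, -1), (-1, 24, 16), (16, 8, -9), (-9, 10, 15), (15, 20, -4), (-4, 20, 15), (15, 10, -9)
cycles coincide ⇒ equivalent

yes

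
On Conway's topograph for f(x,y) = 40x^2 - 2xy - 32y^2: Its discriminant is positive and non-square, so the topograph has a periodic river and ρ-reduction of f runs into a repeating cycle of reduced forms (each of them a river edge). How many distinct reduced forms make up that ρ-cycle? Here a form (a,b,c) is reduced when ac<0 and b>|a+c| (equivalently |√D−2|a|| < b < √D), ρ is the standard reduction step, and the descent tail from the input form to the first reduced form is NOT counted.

D = 5124, ⌊√D⌋ = 71
descent: ρ → (-32,66,6)  [lands on river]
river: ρ → (6,66,-32)
river: ρ → (-32,62,10)
river: ρ → (10,58,-44)
river: ρ → (-44,30,24)
river: ρ → (24,66,-8)
river: ρ → (-8,62,40)
river: ρ → (40,18,-30)
river: ρ → (-30,42,28)
river: ρ → (28,70,-2)
river: ρ → (-2,70,28)
river: ρ → (28,42,-30)
river: ρ → (-30,18,40)
river: ρ → (40,62,-8)
river: ρ → (-8,66,24)
river: ρ → (24,30,-44)
river: ρ → (-44,58,10)
river: ρ → (10,62,-32)
ρ-cycle length = 18 (tail of 1 descent step not counted)

18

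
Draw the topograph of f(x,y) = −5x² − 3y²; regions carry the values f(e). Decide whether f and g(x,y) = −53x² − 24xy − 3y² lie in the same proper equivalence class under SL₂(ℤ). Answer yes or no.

D₁ = -60, D₂ = -60
f is negative-definite; reduce −f:
−f: flip: (5,0,3)→(3,0,5)
−f: reduced (well bottom): (3,0,5) with a≤c, −a<b≤a
flip sign back: reduced form of f is (-3,0,-5)
g is negative-definite; reduce −g:
−g: flip: (53,24,3)→(3,-24,53)
−g: translate: b→0 (≡-24 mod 6), so (3,-24,53)→(3,0,5)
−g: reduced (well bottom): (3,0,5) with a≤c, −a<b≤a
flip sign back: reduced form of g is (-3,0,-5)
reduced forms (-3, 0, -5) vs (-3, 0, -5) ⇒ equivalent

yes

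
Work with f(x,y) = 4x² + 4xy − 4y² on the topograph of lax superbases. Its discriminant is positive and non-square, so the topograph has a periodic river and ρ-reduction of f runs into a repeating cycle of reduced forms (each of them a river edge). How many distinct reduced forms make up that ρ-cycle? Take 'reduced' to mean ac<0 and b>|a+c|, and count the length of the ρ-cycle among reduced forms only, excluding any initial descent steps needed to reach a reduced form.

D = 80, ⌊√D⌋ = 8
river: ρ → (-4,4,4)
river: ρ → (4,4,-4)
ρ-cycle length = 2 (tail of 0 descent steps not counted)

2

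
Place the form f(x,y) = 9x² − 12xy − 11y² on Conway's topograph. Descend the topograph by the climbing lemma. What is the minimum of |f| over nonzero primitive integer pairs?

descent: ρ → (-11,12,9)  [lands on river]
river: ρ → (9,6,-14)
river: ρ → (-14,22,1)
river: ρ → (1,22,-14)
river: ρ → (-14,6,9)
river: ρ → (9,12,-11)
river: ρ → (-11,10,10)
river: ρ → (10,10,-11)
closes: descent 1, river 8
min |a| on river = 1

1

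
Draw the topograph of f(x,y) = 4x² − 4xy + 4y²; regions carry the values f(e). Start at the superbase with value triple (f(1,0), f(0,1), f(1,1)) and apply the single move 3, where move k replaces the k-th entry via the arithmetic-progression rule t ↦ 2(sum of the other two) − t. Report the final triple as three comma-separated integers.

start (4,4,4) = (f(1,0),f(0,1),f(1,1))
replace slot 3: 2·(4+4) − 4 = 12 → (4,4,12)

4,4,12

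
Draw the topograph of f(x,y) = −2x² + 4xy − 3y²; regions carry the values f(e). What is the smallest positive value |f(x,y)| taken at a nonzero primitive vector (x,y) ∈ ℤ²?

translate: b→0 (≡-4 mod 4), so (2,-4,3)→(2,0,1)
flip: (2,0,1)→(1,0,2)
reduced (well bottom): (1,0,2) with a≤c, −a<b≤a
well minimum |f| = |-1| = 1 (negative-definite)

1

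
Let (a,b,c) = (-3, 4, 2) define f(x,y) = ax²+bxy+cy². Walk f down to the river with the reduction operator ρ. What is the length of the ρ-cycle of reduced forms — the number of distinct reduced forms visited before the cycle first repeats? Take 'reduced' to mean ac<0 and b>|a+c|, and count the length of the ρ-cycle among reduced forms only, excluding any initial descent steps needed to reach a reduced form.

D = 40, ⌊√D⌋ = 6
river: ρ → (2,4,-3)
river: ρ → (-3,2,3)
river: ρ → (3,4,-2)
river: ρ → (-2,4,3)
river: ρ → (3,2,-3)
river: ρ → (-3,4,2)
ρ-cycle length = 6 (tail of 0 descent steps not counted)

6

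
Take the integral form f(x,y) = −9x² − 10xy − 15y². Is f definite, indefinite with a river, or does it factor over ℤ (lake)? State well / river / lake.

D = b²−4ac = (-10)² − 4·(-9)·(-15) = -440
D < 0 ⇒ definite ⇒ every region one sign ⇒ single well

well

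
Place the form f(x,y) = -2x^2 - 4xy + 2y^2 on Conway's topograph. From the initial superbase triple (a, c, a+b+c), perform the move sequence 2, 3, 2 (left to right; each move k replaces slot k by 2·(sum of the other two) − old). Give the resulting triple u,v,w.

start (-2,2,-4) = (f(1,0),f(0,1),f(1,1))
replace slot 2: 2·((-2)+(-4)) − 2 = -14 → (-2,-14,-4)
replace slot 3: 2·((-2)+(-14)) − (-4) = -28 → (-2,-14,-28)
replace slot 2: 2·((-2)+(-28)) − (-14) = -46 → (-2,-46,-28)

-2,-46,-28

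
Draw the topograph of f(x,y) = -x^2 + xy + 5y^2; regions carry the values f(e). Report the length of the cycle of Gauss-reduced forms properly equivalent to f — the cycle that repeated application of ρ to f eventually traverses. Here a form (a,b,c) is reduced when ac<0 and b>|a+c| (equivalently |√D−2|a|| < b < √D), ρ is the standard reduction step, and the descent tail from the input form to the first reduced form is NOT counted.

D = 21, ⌊√D⌋ = 4
descent: ρ → (5,-1,-1)
descent: ρ → (-1,3,3)  [lands on river]
river: ρ → (3,3,-1)
ρ-cycle length = 2 (tail of 2 descent steps not counted)

2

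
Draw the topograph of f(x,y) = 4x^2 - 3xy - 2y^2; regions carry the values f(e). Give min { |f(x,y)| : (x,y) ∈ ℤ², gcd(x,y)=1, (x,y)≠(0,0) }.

descent: ρ → (-2,3,4)  [lands on river]
river: ρ → (4,5,-1)
river: ρ → (-1,5,4)
river: ρ → (4,3,-2)
river: ρ → (-2,5,2)
river: ρ → (2,3,-4)
river: ρ → (-4,5,1)
river: ρ → (1,5,-4)
river: ρ → (-4,3,2)
river: ρ → (2,5,-2)
closes: descent 1, river 10
min |a| on river = 1

1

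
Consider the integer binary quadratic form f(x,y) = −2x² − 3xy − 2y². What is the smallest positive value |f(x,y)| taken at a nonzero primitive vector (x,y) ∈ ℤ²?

translate: b→-1 (≡3 mod 4), so (2,3,2)→(2,-1,1)
flip: (2,-1,1)→(1,1,2)
reduced (well bottom): (1,1,2) with a≤c, −a<b≤a
well minimum |f| = |-1| = 1 (negative-definite)

1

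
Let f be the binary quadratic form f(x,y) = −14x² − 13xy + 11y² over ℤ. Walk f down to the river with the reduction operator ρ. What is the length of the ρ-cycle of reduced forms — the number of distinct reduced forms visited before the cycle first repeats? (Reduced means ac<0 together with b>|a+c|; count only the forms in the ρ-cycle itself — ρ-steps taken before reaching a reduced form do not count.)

D = 785, ⌊√D⌋ = 28
descent: ρ → (11,13,-14)  [lands on river]
river: ρ → (-14,15,10)
river: ρ → (10,25,-4)
river: ρ → (-4,23,16)
river: ρ → (16,9,-11)
river: ρ → (-11,13,14)
river: ρ → (14,15,-10)
river: ρ → (-10,25,4)
river: ρ → (4,23,-16)
river: ρ → (-16,9,11)
ρ-cycle length = 10 (tail of 1 descent step not counted)

10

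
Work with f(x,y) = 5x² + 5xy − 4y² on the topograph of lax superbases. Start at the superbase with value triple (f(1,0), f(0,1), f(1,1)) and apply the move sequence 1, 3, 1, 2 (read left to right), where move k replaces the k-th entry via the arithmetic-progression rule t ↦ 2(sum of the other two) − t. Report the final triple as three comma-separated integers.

start (5,-4,6) = (f(1,0),f(0,1),f(1,1))
replace slot 1: 2·((-4)+6) − 5 = -1 → (-1,-4,6)
replace slot 3: 2·((-1)+(-4)) − 6 = -16 → (-1,-4,-16)
replace slot 1: 2·((-4)+(-16)) − (-1) = -39 → (-39,-4,-16)
replace slot 2: 2·((-39)+(-16)) − (-4) = -106 → (-39,-106,-16)

-39,-106,-16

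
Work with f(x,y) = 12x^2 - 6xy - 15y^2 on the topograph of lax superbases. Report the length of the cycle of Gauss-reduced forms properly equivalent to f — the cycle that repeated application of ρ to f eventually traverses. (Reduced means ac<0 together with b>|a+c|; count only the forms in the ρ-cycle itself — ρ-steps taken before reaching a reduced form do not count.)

D = 756, ⌊√D⌋ = 27
descent: ρ → (-15,6,12)  [lands on river]
river: ρ → (12,18,-9)
river: ρ → (-9,18,12)
river: ρ → (12,6,-15)
river: ρ → (-15,24,3)
river: ρ → (3,24,-15)
ρ-cycle length = 6 (tail of 1 descent step not counted)

6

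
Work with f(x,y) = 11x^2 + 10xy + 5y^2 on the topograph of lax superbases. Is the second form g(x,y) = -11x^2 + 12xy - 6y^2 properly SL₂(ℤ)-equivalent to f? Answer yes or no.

D₁ = -120, D₂ = -120
f: flip: (11,10,5)→(5,-10,11)
f: translate: b→0 (≡-10 mod 10), so (5,-10,11)→(5,0,6)
f: reduced (well bottom): (5,0,6) with a≤c, −a<b≤a
g is negative-definite; reduce −g:
−g: translate: b→10 (≡-12 mod 22), so (11,-12,6)→(11,10,5)
−g: flip: (11,10,5)→(5,-10,11)
−g: translate: b→0 (≡-10 mod 10), so (5,-10,11)→(5,0,6)
−g: reduced (well bottom): (5,0,6) with a≤c, −a<b≤a
flip sign back: reduced form of g is (-5,0,-6)
reduced forms (5, 0, 6) vs (-5, 0, -6) ⇒ inequivalent

no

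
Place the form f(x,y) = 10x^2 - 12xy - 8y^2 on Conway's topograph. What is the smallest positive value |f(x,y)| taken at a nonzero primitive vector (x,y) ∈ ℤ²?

descent: ρ → (-8,12,10)  [lands on river]
river: ρ → (10,8,-10)
river: ρ → (-10,12,8)
river: ρ → (8,20,-2)
river: ρ → (-2,20,8)
river: ρ → (8,12,-10)
river: ρ → (-10,8,10)
river: ρ → (10,12,-8)
river: ρ → (-8,20,2)
river: ρ → (2,20,-8)
closes: descent 1, river 10
min |a| on river = 2

2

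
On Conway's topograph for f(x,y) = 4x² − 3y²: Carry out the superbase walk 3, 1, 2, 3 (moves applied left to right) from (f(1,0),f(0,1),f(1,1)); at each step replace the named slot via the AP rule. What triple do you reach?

start (4,-3,1) = (f(1,0),f(0,1),f(1,1))
replace slot 3: 2·(4+(-3)) − 1 = 1 → (4,-3,1)
replace slot 1: 2·((-3)+1) − 4 = -8 → (-8,-3,1)
replace slot 2: 2·((-8)+1) − (-3) = -11 → (-8,-11,1)
replace slot 3: 2·((-8)+(-11)) − 1 = -39 → (-8,-11,-39)

-8,-11,-39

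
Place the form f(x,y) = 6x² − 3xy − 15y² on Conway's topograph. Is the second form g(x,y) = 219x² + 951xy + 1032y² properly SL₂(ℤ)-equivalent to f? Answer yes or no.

D₁ = 369, D₂ = 369
river cycle of f (length 10): (6, 9, -12), (-12, 15, 3), (3, 15, -12), (-12, 9, 6), (6, 15, -6), (-6, 9, 12), (12, 15, -3), (-3, 15, 12), (12, 9, -6), (-6, 15, 6)
river cycle of g (length 10): (6, 9, -12), (-12, 15, 3), (3, 15, -12), (-12, 9, 6), (6, 15, -6), (-6, 9, 12), (12, 15, -3), (-3, 15, 12), (12, 9, -6), (-6, 15, 6)
cycles coincide ⇒ equivalent

yes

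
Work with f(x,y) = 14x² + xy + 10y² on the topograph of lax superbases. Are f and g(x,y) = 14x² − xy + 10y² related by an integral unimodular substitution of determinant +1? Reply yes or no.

D₁ = -559, D₂ = -559
f: flip: (14,1,10)→(10,-1,14)
f: reduced (well bottom): (10,-1,14) with a≤c, −a<b≤a
g: flip: (14,-1,10)→(10,1,14)
g: reduced (well bottom): (10,1,14) with a≤c, −a<b≤a
reduced forms (10, -1, 14) vs (10, 1, 14) ⇒ inequivalent

no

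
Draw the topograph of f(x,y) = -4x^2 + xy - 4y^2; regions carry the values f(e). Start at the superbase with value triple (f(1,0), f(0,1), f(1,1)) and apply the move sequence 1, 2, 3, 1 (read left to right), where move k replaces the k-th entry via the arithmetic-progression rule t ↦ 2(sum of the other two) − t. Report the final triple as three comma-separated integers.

start (-4,-4,-7) = (f(1,0),f(0,1),f(1,1))
replace slot 1: 2·((-4)+(-7)) − (-4) = -18 → (-18,-4,-7)
replace slot 2: 2·((-18)+(-7)) − (-4) = -46 → (-18,-46,-7)
replace slot 3: 2·((-18)+(-46)) − (-7) = -121 → (-18,-46,-121)
replace slot 1: 2·((-46)+(-121)) − (-18) = -316 → (-316,-46,-121)

-316,-46,-121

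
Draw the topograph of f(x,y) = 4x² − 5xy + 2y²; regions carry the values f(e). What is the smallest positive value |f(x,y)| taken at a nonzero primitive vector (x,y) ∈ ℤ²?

translate: b→3 (≡-5 mod 8), so (4,-5,2)→(4,3,1)
flip: (4,3,1)→(1,-3,4)
translate: b→1 (≡-3 mod 2), so (1,-3,4)→(1,1,2)
reduced (well bottom): (1,1,2) with a≤c, −a<b≤a
well minimum = a = 1

1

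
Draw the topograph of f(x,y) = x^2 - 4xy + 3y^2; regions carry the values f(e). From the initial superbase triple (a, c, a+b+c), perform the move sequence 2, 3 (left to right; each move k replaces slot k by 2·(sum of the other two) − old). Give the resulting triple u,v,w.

start (1,3,0) = (f(1,0),f(0,1),f(1,1))
replace slot 2: 2·(1+0) − 3 = -1 → (1,-1,0)
replace slot 3: 2·(1+(-1)) − 0 = 0 → (1,-1,0)

1,-1,0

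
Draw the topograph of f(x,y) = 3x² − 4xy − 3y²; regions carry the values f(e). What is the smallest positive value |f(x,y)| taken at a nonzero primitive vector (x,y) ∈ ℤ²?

descent: ρ → (-3,4,3)  [lands on river]
river: ρ → (3,2,-4)
river: ρ → (-4,6,1)
river: ρ → (1,6,-4)
river: ρ → (-4,2,3)
river: ρ → (3,4,-3)
river: ρ → (-3,2,4)
river: ρ → (4,6,-1)
river: ρ → (-1,6,4)
river: ρ → (4,2,-3)
closes: descent 1, river 10
min |a| on river = 1

1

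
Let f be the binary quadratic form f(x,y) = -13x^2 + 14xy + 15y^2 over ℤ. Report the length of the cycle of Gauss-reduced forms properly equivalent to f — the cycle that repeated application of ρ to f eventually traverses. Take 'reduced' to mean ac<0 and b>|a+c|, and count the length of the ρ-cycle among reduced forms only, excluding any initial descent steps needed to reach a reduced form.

D = 976, ⌊√D⌋ = 31
river: ρ → (15,16,-12)
river: ρ → (-12,8,19)
river: ρ → (19,30,-1)
river: ρ → (-1,30,19)
river: ρ → (19,8,-12)
river: ρ → (-12,16,15)
river: ρ → (15,14,-13)
river: ρ → (-13,12,16)
river: ρ → (16,20,-9)
river: ρ → (-9,16,20)
river: ρ → (20,24,-5)
river: ρ → (-5,26,15)
river: ρ → (15,4,-16)
river: ρ → (-16,28,3)
river: ρ → (3,26,-25)
river: ρ → (-25,24,4)
river: ρ → (4,24,-25)
river: ρ → (-25,26,3)
river: ρ → (3,28,-16)
river: ρ → (-16,4,15)
river: ρ → (15,26,-5)
river: ρ → (-5,24,20)
river: ρ → (20,16,-9)
river: ρ → (-9,20,16)
river: ρ → (16,12,-13)
river: ρ → (-13,14,15)
ρ-cycle length = 26 (tail of 0 descent steps not counted)

26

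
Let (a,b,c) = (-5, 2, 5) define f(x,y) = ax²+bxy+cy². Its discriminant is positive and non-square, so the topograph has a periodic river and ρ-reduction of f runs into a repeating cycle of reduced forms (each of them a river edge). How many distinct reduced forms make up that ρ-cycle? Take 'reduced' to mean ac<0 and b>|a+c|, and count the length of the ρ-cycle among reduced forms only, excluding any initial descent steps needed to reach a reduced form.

D = 104, ⌊√D⌋ = 10
river: ρ → (5,8,-2)
river: ρ → (-2,8,5)
river: ρ → (5,2,-5)
river: ρ → (-5,8,2)
river: ρ → (2,8,-5)
river: ρ → (-5,2,5)
ρ-cycle length = 6 (tail of 0 descent steps not counted)

6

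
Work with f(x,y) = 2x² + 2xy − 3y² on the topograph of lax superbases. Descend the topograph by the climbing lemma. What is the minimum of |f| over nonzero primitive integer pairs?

river: ρ → (-3,4,1)
river: ρ → (1,4,-3)
river: ρ → (-3,2,2)
river: ρ → (2,2,-3)
closes: descent 0, river 4
min |a| on river = 1

1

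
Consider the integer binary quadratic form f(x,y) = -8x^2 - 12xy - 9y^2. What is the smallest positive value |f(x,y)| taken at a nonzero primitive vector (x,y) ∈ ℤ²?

translate: b→-4 (≡12 mod 16), so (8,12,9)→(8,-4,5)
flip: (8,-4,5)→(5,4,8)
reduced (well bottom): (5,4,8) with a≤c, −a<b≤a
well minimum |f| = |-5| = 5 (negative-definite)

5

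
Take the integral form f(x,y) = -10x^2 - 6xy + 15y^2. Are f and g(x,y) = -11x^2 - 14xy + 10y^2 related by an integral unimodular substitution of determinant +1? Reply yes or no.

D₁ = 636, D₂ = 636
river cycle of f (length 10): (15, 6, -10), (-10, 14, 11), (11, 8, -13), (-13, 18, 6), (6, 18, -13), (-13, 8, 11), (11, 14, -10), (-10, 6, 15), (15, 24, -1), (-1, 24, 15)
river cycle of g (length 10): (10, 14, -11), (-11, 8, 13), (13, 18, -6), (-6, 18, 13), (13, 8, -11), (-11, 14, 10), (10, 6, -15), (-15, 24, 1), (1, 24, -15), (-15, 6, 10)
cycles differ ⇒ inequivalent

no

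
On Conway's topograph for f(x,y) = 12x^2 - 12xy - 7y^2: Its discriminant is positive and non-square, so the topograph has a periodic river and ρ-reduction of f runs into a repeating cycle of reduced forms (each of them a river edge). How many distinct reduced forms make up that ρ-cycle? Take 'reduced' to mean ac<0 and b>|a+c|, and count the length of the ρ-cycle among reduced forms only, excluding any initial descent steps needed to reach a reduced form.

D = 480, ⌊√D⌋ = 21
descent: ρ → (-7,12,12)  [lands on river]
river: ρ → (12,12,-7)
river: ρ → (-7,16,8)
river: ρ → (8,16,-7)
ρ-cycle length = 4 (tail of 1 descent step not counted)

4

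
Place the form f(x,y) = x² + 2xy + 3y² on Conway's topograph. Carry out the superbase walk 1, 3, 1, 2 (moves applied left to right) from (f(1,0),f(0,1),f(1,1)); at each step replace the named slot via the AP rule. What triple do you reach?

start (1,3,6) = (f(1,0),f(0,1),f(1,1))
replace slot 1: 2·(3+6) − 1 = 17 → (17,3,6)
replace slot 3: 2·(17+3) − 6 = 34 → (17,3,34)
replace slot 1: 2·(3+34) − 17 = 57 → (57,3,34)
replace slot 2: 2·(57+34) − 3 = 179 → (57,179,34)

57,179,34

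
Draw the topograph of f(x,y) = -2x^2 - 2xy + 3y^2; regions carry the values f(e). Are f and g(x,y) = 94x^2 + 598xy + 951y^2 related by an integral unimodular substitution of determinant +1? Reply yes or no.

D₁ = 28, D₂ = 28
river cycle of f (length 4): (3, 2, -2), (-2, 2, 3), (3, 4, -1), (-1, 4, 3)
river cycle of g (length 4): (3, 2, -2), (-2, 2, 3), (3, 4, -1), (-1, 4, 3)
cycles coincide ⇒ equivalent

yes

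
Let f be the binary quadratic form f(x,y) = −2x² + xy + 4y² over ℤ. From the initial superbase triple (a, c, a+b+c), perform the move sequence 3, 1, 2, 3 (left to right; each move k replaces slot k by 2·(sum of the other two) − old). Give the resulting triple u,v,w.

start (-2,4,3) = (f(1,0),f(0,1),f(1,1))
replace slot 3: 2·((-2)+4) − 3 = 1 → (-2,4,1)
replace slot 1: 2·(4+1) − (-2) = 12 → (12,4,1)
replace slot 2: 2·(12+1) − 4 = 22 → (12,22,1)
replace slot 3: 2·(12+22) − 1 = 67 → (12,22,67)

12,22,67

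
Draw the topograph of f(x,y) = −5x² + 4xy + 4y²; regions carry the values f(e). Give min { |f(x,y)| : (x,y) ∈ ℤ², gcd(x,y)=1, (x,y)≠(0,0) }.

river: ρ → (4,4,-5)
river: ρ → (-5,6,3)
river: ρ → (3,6,-5)
river: ρ → (-5,4,4)
closes: descent 0, river 4
min |a| on river = 3

3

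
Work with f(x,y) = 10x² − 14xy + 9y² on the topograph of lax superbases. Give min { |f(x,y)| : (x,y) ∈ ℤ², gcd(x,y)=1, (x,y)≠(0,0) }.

translate: b→6 (≡-14 mod 20), so (10,-14,9)→(10,6,5)
flip: (10,6,5)→(5,-6,10)
translate: b→4 (≡-6 mod 10), so (5,-6,10)→(5,4,9)
reduced (well bottom): (5,4,9) with a≤c, −a<b≤a
well minimum = a = 5

5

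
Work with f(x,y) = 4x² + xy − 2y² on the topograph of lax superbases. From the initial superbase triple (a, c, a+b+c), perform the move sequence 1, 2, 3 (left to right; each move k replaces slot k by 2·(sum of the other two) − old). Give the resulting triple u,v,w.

start (4,-2,3) = (f(1,0),f(0,1),f(1,1))
replace slot 1: 2·((-2)+3) − 4 = -2 → (-2,-2,3)
replace slot 2: 2·((-2)+3) − (-2) = 4 → (-2,4,3)
replace slot 3: 2·((-2)+4) − 3 = 1 → (-2,4,1)

-2,4,1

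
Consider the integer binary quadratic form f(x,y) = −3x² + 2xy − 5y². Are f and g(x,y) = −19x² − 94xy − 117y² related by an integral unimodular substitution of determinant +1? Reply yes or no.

D₁ = -56, D₂ = -56
f is negative-definite; reduce −f:
−f: reduced (well bottom): (3,-2,5) with a≤c, −a<b≤a
flip sign back: reduced form of f is (-3,2,-5)
g is negative-definite; reduce −g:
−g: translate: b→18 (≡94 mod 38), so (19,94,117)→(19,18,5)
−g: flip: (19,18,5)→(5,-18,19)
−g: translate: b→2 (≡-18 mod 10), so (5,-18,19)→(5,2,3)
−g: flip: (5,2,3)→(3,-2,5)
−g: reduced (well bottom): (3,-2,5) with a≤c, −a<b≤a
flip sign back: reduced form of g is (-3,2,-5)
reduced forms (-3, 2, -5) vs (-3, 2, -5) ⇒ equivalent

yes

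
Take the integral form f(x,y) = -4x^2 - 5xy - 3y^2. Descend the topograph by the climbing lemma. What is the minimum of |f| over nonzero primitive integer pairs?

translate: b→-3 (≡5 mod 8), so (4,5,3)→(4,-3,2)
flip: (4,-3,2)→(2,3,4)
translate: b→-1 (≡3 mod 4), so (2,3,4)→(2,-1,3)
reduced (well bottom): (2,-1,3) with a≤c, −a<b≤a
well minimum |f| = |-2| = 2 (negative-definite)

2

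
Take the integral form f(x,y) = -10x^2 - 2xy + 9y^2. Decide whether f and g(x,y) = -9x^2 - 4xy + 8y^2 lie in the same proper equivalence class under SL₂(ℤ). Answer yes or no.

D₁ = 364, D₂ = 304
discriminants differ ⇒ not SL₂(ℤ)-equivalent

no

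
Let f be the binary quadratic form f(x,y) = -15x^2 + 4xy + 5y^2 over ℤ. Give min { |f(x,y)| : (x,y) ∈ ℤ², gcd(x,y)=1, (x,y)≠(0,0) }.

descent: ρ → (5,16,-3)  [lands on river]
river: ρ → (-3,14,10)
river: ρ → (10,6,-7)
river: ρ → (-7,8,9)
river: ρ → (9,10,-6)
river: ρ → (-6,14,5)
closes: descent 1, river 6
min |a| on river = 3

3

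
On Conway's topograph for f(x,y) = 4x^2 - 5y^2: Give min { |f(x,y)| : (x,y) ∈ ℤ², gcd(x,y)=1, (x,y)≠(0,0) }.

descent: ρ → (-5,0,4)
descent: ρ → (4,8,-1)  [lands on river]
river: ρ → (-1,8,4)
closes: descent 2, river 2
min |a| on river = 1

1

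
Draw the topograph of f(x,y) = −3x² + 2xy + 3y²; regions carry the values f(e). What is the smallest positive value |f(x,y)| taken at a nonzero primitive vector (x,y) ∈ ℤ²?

river: ρ → (3,4,-2)
river: ρ → (-2,4,3)
river: ρ → (3,2,-3)
river: ρ → (-3,4,2)
river: ρ → (2,4,-3)
river: ρ → (-3,2,3)
closes: descent 0, river 6
min |a| on river = 2

2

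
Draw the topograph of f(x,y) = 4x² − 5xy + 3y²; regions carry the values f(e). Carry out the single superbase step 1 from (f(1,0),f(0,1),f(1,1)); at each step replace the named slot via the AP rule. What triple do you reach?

start (4,3,2) = (f(1,0),f(0,1),f(1,1))
replace slot 1: 2·(3+2) − 4 = 6 → (6,3,2)

6,3,2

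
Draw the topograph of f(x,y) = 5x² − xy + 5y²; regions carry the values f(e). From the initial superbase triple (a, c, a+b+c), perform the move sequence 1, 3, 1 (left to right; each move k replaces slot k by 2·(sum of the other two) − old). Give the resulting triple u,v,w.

start (5,5,9) = (f(1,0),f(0,1),f(1,1))
replace slot 1: 2·(5+9) − 5 = 23 → (23,5,9)
replace slot 3: 2·(23+5) − 9 = 47 → (23,5,47)
replace slot 1: 2·(5+47) − 23 = 81 → (81,5,47)

81,5,47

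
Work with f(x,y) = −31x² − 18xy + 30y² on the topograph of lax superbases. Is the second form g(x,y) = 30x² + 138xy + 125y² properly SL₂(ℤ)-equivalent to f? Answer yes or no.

D₁ = 4044, D₂ = 4044
river cycle of f (length 10): (30, 18, -31), (-31, 44, 17), (17, 58, -10), (-10, 62, 5), (5, 58, -34), (-34, 10, 29), (29, 48, -15), (-15, 42, 38), (38, 34, -19), (-19, 42, 30)
river cycle of g (length 10): (17, 58, -10), (-10, 62, 5), (5, 58, -34), (-34, 10, 29), (29, 48, -15), (-15, 42, 38), (38, 34, -19), (-19, 42, 30), (30, 18, -31), (-31, 44, 17)
cycles coincide ⇒ equivalent

yes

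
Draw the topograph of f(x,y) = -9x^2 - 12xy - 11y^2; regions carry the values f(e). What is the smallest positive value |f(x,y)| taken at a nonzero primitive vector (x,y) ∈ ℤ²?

translate: b→-6 (≡12 mod 18), so (9,12,11)→(9,-6,8)
flip: (9,-6,8)→(8,6,9)
reduced (well bottom): (8,6,9) with a≤c, −a<b≤a
well minimum |f| = |-8| = 8 (negative-definite)

8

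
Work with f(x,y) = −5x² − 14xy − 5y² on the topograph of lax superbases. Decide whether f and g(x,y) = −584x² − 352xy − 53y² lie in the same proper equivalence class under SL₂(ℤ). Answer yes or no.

D₁ = 96, D₂ = 96
river cycle of f (length 4): (-5, 4, 4), (4, 4, -5), (-5, 6, 3), (3, 6, -5)
river cycle of g (length 4): (-5, 6, 3), (3, 6, -5), (-5, 4, 4), (4, 4, -5)
cycles coincide ⇒ equivalent

yes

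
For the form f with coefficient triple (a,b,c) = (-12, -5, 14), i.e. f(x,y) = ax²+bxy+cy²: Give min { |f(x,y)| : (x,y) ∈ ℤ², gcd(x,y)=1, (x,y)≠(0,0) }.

descent: ρ → (14,5,-12)  [lands on river]
river: ρ → (-12,19,7)
river: ρ → (7,23,-6)
river: ρ → (-6,25,3)
river: ρ → (3,23,-14)
river: ρ → (-14,5,12)
river: ρ → (12,19,-7)
river: ρ → (-7,23,6)
river: ρ → (6,25,-3)
river: ρ → (-3,23,14)
closes: descent 1, river 10
min |a| on river = 3

3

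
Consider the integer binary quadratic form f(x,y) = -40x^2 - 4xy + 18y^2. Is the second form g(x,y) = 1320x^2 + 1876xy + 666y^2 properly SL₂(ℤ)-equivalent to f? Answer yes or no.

D₁ = 2896, D₂ = 2896
river cycle of f (length 42): (18, 40, -18), (-18, 32, 26), (26, 20, -24), (-24, 28, 22), (22, 16, -30), (-30, 44, 8), (8, 52, -6), (-6, 44, 40), (40, 36, -10), (-10, 44, 24), … (32 more)
river cycle of g (length 42): (18, 40, -18), (-18, 32, 26), (26, 20, -24), (-24, 28, 22), (22, 16, -30), (-30, 44, 8), (8, 52, -6), (-6, 44, 40), (40, 36, -10), (-10, 44, 24), … (32 more)
cycles coincide ⇒ equivalent

yes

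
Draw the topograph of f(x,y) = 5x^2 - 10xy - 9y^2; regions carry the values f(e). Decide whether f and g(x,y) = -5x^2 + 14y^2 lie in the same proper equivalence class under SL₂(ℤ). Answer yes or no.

D₁ = 280, D₂ = 280
river cycle of f (length 6): (-9, 10, 5), (5, 10, -9), (-9, 8, 6), (6, 16, -1), (-1, 16, 6), (6, 8, -9)
river cycle of g (length 6): (-5, 10, 9), (9, 8, -6), (-6, 16, 1), (1, 16, -6), (-6, 8, 9), (9, 10, -5)
cycles differ ⇒ inequivalent

no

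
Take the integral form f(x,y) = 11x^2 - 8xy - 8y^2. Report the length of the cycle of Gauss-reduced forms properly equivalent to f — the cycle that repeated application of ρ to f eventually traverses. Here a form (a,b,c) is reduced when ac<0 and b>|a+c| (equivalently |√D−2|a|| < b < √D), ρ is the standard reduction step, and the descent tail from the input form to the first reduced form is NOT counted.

D = 416, ⌊√D⌋ = 20
descent: ρ → (-8,8,11)  [lands on river]
river: ρ → (11,14,-5)
river: ρ → (-5,16,8)
river: ρ → (8,16,-5)
river: ρ → (-5,14,11)
river: ρ → (11,8,-8)
ρ-cycle length = 6 (tail of 1 descent step not counted)

6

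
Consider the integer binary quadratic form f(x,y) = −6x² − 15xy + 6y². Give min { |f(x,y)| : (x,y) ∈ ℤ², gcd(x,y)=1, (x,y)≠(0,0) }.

descent: ρ → (6,15,-6)  [lands on river]
river: ρ → (-6,9,12)
river: ρ → (12,15,-3)
river: ρ → (-3,15,12)
river: ρ → (12,9,-6)
river: ρ → (-6,15,6)
river: ρ → (6,9,-12)
river: ρ → (-12,15,3)
river: ρ → (3,15,-12)
river: ρ → (-12,9,6)
closes: descent 1, river 10
min |a| on river = 3

3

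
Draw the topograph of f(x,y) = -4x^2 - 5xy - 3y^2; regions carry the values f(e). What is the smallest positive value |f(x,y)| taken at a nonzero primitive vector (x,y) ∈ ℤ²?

translate: b→-3 (≡5 mod 8), so (4,5,3)→(4,-3,2)
flip: (4,-3,2)→(2,3,4)
translate: b→-1 (≡3 mod 4), so (2,3,4)→(2,-1,3)
reduced (well bottom): (2,-1,3) with a≤c, −a<b≤a
well minimum |f| = |-2| = 2 (negative-definite)

2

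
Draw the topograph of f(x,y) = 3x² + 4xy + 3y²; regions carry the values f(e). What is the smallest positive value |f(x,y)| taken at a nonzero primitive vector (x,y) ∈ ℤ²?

translate: b→-2 (≡4 mod 6), so (3,4,3)→(3,-2,2)
flip: (3,-2,2)→(2,2,3)
reduced (well bottom): (2,2,3) with a≤c, −a<b≤a
well minimum = a = 2

2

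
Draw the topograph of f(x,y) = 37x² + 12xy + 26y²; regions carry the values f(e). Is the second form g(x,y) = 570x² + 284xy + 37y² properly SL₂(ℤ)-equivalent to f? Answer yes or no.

D₁ = -3704, D₂ = -3704
f: flip: (37,12,26)→(26,-12,37)
f: reduced (well bottom): (26,-12,37) with a≤c, −a<b≤a
g: flip: (570,284,37)→(37,-284,570)
g: translate: b→12 (≡-284 mod 74), so (37,-284,570)→(37,12,26)
g: flip: (37,12,26)→(26,-12,37)
g: reduced (well bottom): (26,-12,37) with a≤c, −a<b≤a
reduced forms (26, -12, 37) vs (26, -12, 37) ⇒ equivalent

yes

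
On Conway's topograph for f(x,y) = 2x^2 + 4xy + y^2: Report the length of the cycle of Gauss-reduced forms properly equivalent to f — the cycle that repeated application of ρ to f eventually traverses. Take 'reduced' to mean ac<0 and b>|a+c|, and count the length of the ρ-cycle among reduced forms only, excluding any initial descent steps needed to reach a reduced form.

D = 8, ⌊√D⌋ = 2
descent: ρ → (1,2,-1)  [lands on river]
river: ρ → (-1,2,1)
ρ-cycle length = 2 (tail of 1 descent step not counted)

2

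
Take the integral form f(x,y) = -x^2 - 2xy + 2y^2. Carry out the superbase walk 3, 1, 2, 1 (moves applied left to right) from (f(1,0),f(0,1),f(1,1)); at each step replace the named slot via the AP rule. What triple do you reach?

start (-1,2,-1) = (f(1,0),f(0,1),f(1,1))
replace slot 3: 2·((-1)+2) − (-1) = 3 → (-1,2,3)
replace slot 1: 2·(2+3) − (-1) = 11 → (11,2,3)
replace slot 2: 2·(11+3) − 2 = 26 → (11,26,3)
replace slot 1: 2·(26+3) − 11 = 47 → (47,26,3)

47,26,3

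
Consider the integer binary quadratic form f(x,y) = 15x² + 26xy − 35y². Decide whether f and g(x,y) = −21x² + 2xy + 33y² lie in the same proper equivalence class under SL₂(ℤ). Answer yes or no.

D₁ = 2776, D₂ = 2776
river cycle of f (length 46): (-35, 44, 6), (6, 52, -3), (-3, 50, 23), (23, 42, -11), (-11, 46, 15), (15, 44, -14), (-14, 40, 21), (21, 44, -10), (-10, 36, 37), (37, 38, -9), … (36 more)
river cycle of g (length 46): (-21, 44, 10), (10, 36, -37), (-37, 38, 9), (9, 52, -2), (-2, 52, 9), (9, 38, -37), (-37, 36, 10), (10, 44, -21), (-21, 40, 14), (14, 44, -15), … (36 more)
cycles differ ⇒ inequivalent

no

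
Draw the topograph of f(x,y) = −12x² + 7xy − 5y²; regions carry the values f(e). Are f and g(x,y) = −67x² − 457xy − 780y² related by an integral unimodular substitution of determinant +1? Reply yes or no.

D₁ = -191, D₂ = -191
f is negative-definite; reduce −f:
−f: flip: (12,-7,5)→(5,7,12)
−f: translate: b→-3 (≡7 mod 10), so (5,7,12)→(5,-3,10)
−f: reduced (well bottom): (5,-3,10) with a≤c, −a<b≤a
flip sign back: reduced form of f is (-5,3,-10)
g is negative-definite; reduce −g:
−g: translate: b→55 (≡457 mod 134), so (67,457,780)→(67,55,12)
−g: flip: (67,55,12)→(12,-55,67)
−g: translate: b→-7 (≡-55 mod 24), so (12,-55,67)→(12,-7,5)
−g: flip: (12,-7,5)→(5,7,12)
−g: translate: b→-3 (≡7 mod 10), so (5,7,12)→(5,-3,10)
−g: reduced (well bottom): (5,-3,10) with a≤c, −a<b≤a
flip sign back: reduced form of g is (-5,3,-10)
reduced forms (-5, 3, -10) vs (-5, 3, -10) ⇒ equivalent

yes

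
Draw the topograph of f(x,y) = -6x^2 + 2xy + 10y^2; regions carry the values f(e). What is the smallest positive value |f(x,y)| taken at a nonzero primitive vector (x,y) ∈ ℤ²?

descent: ρ → (10,-2,-6)
descent: ρ → (-6,14,2)  [lands on river]
river: ρ → (2,14,-6)
river: ρ → (-6,10,6)
river: ρ → (6,14,-2)
river: ρ → (-2,14,6)
river: ρ → (6,10,-6)
closes: descent 2, river 6
min |a| on river = 2

2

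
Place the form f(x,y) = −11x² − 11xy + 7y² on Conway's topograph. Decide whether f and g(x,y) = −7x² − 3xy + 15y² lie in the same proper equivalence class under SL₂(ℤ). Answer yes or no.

D₁ = 429, D₂ = 429
river cycle of f (length 6): (7, 11, -11), (-11, 11, 7), (7, 17, -5), (-5, 13, 13), (13, 13, -5), (-5, 17, 7)
river cycle of g (length 6): (-7, 11, 11), (11, 11, -7), (-7, 17, 5), (5, 13, -13), (-13, 13, 5), (5, 17, -7)
cycles differ ⇒ inequivalent

no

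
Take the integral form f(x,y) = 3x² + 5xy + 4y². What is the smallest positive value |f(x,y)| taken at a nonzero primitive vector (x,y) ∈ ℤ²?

translate: b→-1 (≡5 mod 6), so (3,5,4)→(3,-1,2)
flip: (3,-1,2)→(2,1,3)
reduced (well bottom): (2,1,3) with a≤c, −a<b≤a
well minimum = a = 2

2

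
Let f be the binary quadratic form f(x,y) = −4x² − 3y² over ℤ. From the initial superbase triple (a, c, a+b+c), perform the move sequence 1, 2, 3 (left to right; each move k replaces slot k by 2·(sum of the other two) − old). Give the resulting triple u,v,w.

start (-4,-3,-7) = (f(1,0),f(0,1),f(1,1))
replace slot 1: 2·((-3)+(-7)) − (-4) = -16 → (-16,-3,-7)
replace slot 2: 2·((-16)+(-7)) − (-3) = -43 → (-16,-43,-7)
replace slot 3: 2·((-16)+(-43)) − (-7) = -111 → (-16,-43,-111)

-16,-43,-111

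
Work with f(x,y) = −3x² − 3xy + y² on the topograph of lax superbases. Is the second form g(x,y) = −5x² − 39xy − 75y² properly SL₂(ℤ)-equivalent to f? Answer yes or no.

D₁ = 21, D₂ = 21
river cycle of f (length 2): (1, 3, -3), (-3, 3, 1)
river cycle of g (length 2): (1, 3, -3), (-3, 3, 1)
cycles coincide ⇒ equivalent

yes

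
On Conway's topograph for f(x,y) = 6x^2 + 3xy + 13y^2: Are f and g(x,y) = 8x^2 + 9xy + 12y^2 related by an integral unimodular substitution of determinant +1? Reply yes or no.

D₁ = -303, D₂ = -303
f: reduced (well bottom): (6,3,13) with a≤c, −a<b≤a
g: translate: b→-7 (≡9 mod 16), so (8,9,12)→(8,-7,11)
g: reduced (well bottom): (8,-7,11) with a≤c, −a<b≤a
reduced forms (6, 3, 13) vs (8, -7, 11) ⇒ inequivalent

no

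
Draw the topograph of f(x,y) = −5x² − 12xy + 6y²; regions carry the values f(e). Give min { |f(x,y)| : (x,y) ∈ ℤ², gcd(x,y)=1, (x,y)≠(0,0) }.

descent: ρ → (6,12,-5)  [lands on river]
river: ρ → (-5,8,10)
river: ρ → (10,12,-3)
river: ρ → (-3,12,10)
river: ρ → (10,8,-5)
river: ρ → (-5,12,6)
closes: descent 1, river 6
min |a| on river = 3

3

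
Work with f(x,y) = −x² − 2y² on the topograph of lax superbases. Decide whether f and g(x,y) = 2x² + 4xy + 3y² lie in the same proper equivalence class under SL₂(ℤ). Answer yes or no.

D₁ = -8, D₂ = -8
f is negative-definite; reduce −f:
−f: reduced (well bottom): (1,0,2) with a≤c, −a<b≤a
flip sign back: reduced form of f is (-1,0,-2)
g: translate: b→0 (≡4 mod 4), so (2,4,3)→(2,0,1)
g: flip: (2,0,1)→(1,0,2)
g: reduced (well bottom): (1,0,2) with a≤c, −a<b≤a
reduced forms (-1, 0, -2) vs (1, 0, 2) ⇒ inequivalent

no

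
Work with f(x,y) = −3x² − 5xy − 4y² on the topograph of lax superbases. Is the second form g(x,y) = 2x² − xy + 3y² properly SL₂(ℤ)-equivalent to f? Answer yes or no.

D₁ = -23, D₂ = -23
f is negative-definite; reduce −f:
−f: translate: b→-1 (≡5 mod 6), so (3,5,4)→(3,-1,2)
−f: flip: (3,-1,2)→(2,1,3)
−f: reduced (well bottom): (2,1,3) with a≤c, −a<b≤a
flip sign back: reduced form of f is (-2,-1,-3)
g: reduced (well bottom): (2,-1,3) with a≤c, −a<b≤a
reduced forms (-2, -1, -3) vs (2, -1, 3) ⇒ inequivalent

no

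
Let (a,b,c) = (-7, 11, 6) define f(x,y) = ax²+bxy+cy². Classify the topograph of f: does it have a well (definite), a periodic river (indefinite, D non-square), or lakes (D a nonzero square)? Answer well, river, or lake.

D = b²−4ac = 11² − 4·(-7)·6 = 289
D = 17² is a perfect square ⇒ form factors over ℤ ⇒ lakes

lake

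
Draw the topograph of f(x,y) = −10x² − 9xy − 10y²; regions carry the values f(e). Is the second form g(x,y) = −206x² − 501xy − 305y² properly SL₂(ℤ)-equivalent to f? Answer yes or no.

D₁ = -319, D₂ = -319
f is negative-definite; reduce −f:
−f: reduced (well bottom): (10,9,10) with a≤c, −a<b≤a
flip sign back: reduced form of f is (-10,-9,-10)
g is negative-definite; reduce −g:
−g: translate: b→89 (≡501 mod 412), so (206,501,305)→(206,89,10)
−g: flip: (206,89,10)→(10,-89,206)
−g: translate: b→-9 (≡-89 mod 20), so (10,-89,206)→(10,-9,10)
−g: flip: (10,-9,10)→(10,9,10)
−g: reduced (well bottom): (10,9,10) with a≤c, −a<b≤a
flip sign back: reduced form of g is (-10,-9,-10)
reduced forms (-10, -9, -10) vs (-10, -9, -10) ⇒ equivalent

yes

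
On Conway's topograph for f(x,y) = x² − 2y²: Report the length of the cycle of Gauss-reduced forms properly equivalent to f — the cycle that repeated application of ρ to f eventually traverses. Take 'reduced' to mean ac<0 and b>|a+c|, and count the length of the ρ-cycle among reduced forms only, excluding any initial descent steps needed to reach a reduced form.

D = 8, ⌊√D⌋ = 2
descent: ρ → (-2,0,1)
descent: ρ → (1,2,-1)  [lands on river]
river: ρ → (-1,2,1)
ρ-cycle length = 2 (tail of 2 descent steps not counted)

2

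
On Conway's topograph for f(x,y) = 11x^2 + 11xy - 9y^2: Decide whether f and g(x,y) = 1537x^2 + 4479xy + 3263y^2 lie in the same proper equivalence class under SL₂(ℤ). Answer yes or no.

D₁ = 517, D₂ = 517
river cycle of f (length 10): (-9, 7, 13), (13, 19, -3), (-3, 17, 19), (19, 21, -1), (-1, 21, 19), (19, 17, -3), (-3, 19, 13), (13, 7, -9), (-9, 11, 11), (11, 11, -9)
river cycle of g (length 10): (11, 11, -9), (-9, 7, 13), (13, 19, -3), (-3, 17, 19), (19, 21, -1), (-1, 21, 19), (19, 17, -3), (-3, 19, 13), (13, 7, -9), (-9, 11, 11)
cycles coincide ⇒ equivalent

yes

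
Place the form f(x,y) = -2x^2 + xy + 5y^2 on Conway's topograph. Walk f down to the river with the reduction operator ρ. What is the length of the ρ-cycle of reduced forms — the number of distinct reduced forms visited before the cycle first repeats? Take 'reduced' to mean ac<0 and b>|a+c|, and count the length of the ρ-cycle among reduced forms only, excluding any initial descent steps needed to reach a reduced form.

D = 41, ⌊√D⌋ = 6
descent: ρ → (5,-1,-2)
descent: ρ → (-2,5,2)  [lands on river]
river: ρ → (2,3,-4)
river: ρ → (-4,5,1)
river: ρ → (1,5,-4)
river: ρ → (-4,3,2)
river: ρ → (2,5,-2)
river: ρ → (-2,3,4)
river: ρ → (4,5,-1)
river: ρ → (-1,5,4)
river: ρ → (4,3,-2)
ρ-cycle length = 10 (tail of 2 descent steps not counted)

10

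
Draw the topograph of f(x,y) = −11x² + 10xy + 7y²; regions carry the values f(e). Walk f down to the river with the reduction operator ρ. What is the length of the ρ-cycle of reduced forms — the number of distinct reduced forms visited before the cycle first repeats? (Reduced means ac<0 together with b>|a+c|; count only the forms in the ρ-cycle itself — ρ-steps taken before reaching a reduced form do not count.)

D = 408, ⌊√D⌋ = 20
river: ρ → (7,18,-3)
river: ρ → (-3,18,7)
river: ρ → (7,10,-11)
river: ρ → (-11,12,6)
river: ρ → (6,12,-11)
river: ρ → (-11,10,7)
ρ-cycle length = 6 (tail of 0 descent steps not counted)

6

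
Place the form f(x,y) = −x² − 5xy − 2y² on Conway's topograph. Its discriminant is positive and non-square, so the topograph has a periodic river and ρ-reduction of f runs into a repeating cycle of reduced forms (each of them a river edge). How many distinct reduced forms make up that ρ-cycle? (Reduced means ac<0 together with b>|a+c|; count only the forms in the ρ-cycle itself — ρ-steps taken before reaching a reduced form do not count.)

D = 17, ⌊√D⌋ = 4
descent: ρ → (-2,1,2)  [lands on river]
river: ρ → (2,3,-1)
river: ρ → (-1,3,2)
river: ρ → (2,1,-2)
river: ρ → (-2,3,1)
river: ρ → (1,3,-2)
ρ-cycle length = 6 (tail of 1 descent step not counted)

6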